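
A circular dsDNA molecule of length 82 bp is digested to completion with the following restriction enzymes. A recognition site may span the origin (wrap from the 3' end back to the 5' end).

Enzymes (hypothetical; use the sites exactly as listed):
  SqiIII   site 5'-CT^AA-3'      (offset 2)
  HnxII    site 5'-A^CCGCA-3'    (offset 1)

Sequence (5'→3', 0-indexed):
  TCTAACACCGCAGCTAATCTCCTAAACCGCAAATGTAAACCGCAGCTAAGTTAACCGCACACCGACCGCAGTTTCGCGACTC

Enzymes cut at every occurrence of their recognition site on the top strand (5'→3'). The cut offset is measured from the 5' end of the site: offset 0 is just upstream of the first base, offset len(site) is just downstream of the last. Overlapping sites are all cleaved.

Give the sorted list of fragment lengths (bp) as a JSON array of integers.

[3,4,7,8,8,8,11,13,20]

Scan for sites:
  SqiIII CTAA/2: at [1, 13, 21, 45] ⇒ [3, 15, 23, 47]
  HnxII ACCGCA/1: at [6, 25, 38, 53, 64] ⇒ [7, 26, 39, 54, 65]

All cut coordinates (distinct, sorted): [3, 7, 15, 23, 26, 39, 47, 54, 65]

Fragment lengths:
  3→7: 4 bp
  7→15: 8 bp
  15→23: 8 bp
  23→26: 3 bp
  26→39: 13 bp
  39→47: 8 bp
  47→54: 7 bp
  54→65: 11 bp
  65→3 (wrap): 82-65+3 = 20 bp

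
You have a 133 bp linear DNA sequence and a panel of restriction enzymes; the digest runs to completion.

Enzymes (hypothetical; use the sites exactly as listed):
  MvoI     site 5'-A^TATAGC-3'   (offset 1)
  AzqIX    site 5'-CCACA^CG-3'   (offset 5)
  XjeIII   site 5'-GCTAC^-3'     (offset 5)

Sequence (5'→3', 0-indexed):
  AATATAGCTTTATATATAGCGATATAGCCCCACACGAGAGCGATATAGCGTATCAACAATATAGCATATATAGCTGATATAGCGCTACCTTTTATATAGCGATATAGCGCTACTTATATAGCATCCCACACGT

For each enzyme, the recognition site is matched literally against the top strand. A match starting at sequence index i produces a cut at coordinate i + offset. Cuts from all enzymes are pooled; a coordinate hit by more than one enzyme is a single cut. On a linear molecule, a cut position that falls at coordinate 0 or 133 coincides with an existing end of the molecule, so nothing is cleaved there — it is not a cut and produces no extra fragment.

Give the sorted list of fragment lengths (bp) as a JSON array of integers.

Scan for sites:
  MvoI ATATAGC/1: at [1, 13, 21, 42, 58, 67, 76, 93, 101, 115] ⇒ [2, 14, 22, 43, 59, 68, 77, 94, 102, 116]
  AzqIX CCACACG/5: at [29, 125] ⇒ [34, 130]
  XjeIII GCTAC/5: at [83, 108] ⇒ [88, 113]

Pooled cuts: [2, 14, 22, 34, 43, 59, 68, 77, 88, 94, 102, 113, 116, 130]

Fragments:
  [0,2): 2 bp
  [2,14): 12 bp
  [14,22): 8 bp
  [22,34): 12 bp
  [34,43): 9 bp
  [43,59): 16 bp
  [59,68): 9 bp
  [68,77): 9 bp
  [77,88): 11 bp
  [88,94): 6 bp
  [94,102): 8 bp
  [102,113): 11 bp
  [113,116): 3 bp
  [116,130): 14 bp
  [130,133): 3 bp

[2,3,3,6,8,8,9,9,9,11,11,12,12,14,16]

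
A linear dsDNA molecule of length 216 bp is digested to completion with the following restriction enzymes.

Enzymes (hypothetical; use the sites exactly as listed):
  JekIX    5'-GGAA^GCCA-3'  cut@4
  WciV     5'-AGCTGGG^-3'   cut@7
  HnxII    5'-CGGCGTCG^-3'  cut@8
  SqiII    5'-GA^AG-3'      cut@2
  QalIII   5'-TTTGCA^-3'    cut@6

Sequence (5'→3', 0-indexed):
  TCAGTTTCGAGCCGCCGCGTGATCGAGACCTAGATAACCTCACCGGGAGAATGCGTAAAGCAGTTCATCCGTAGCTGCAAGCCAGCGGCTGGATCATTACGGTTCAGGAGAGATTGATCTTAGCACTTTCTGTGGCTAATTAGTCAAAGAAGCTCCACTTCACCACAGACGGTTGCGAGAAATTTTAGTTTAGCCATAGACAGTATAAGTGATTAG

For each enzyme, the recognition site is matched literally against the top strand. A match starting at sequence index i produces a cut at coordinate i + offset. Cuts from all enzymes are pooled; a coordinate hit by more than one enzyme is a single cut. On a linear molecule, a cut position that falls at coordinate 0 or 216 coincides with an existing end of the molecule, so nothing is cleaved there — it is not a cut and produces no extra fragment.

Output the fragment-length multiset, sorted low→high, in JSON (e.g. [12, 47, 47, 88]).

[66,150]

Scan for sites:
  JekIX (GGAAGCCA, off=4): no sites
  WciV (AGCTGGG, off=7): no sites
  HnxII (CGGCGTCG, off=8): no sites
  SqiII GAAG/2: at [148] ⇒ [150]
  QalIII (TTTGCA, off=6): no sites

Pooled cuts: [150]

Fragment lengths:
  [0,150): 150 bp
  [150,216): 66 bp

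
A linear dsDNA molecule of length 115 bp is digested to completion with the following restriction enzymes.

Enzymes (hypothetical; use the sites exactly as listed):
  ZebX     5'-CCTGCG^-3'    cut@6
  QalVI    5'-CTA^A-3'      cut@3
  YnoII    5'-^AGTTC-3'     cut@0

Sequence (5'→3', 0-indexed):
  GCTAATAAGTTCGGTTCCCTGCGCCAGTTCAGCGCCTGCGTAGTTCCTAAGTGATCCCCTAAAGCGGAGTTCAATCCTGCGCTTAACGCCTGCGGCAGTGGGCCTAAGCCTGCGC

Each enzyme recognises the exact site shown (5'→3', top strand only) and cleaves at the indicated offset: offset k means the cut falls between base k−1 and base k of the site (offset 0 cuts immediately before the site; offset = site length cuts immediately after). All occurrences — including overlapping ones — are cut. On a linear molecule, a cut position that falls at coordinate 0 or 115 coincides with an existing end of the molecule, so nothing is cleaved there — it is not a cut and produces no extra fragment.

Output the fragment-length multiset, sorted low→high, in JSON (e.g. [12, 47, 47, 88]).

Per-enzyme occurrences:
  ZebX (CCTGCG, off=6): starts [17, 34, 75, 88, 108] → cuts [23, 40, 81, 94, 114]
  QalVI (CTAA, off=3): starts [1, 46, 58, 103] → cuts [4, 49, 61, 106]
  YnoII (AGTTC, off=0): starts [7, 25, 41, 67] → cuts [7, 25, 41, 67]

All cut coordinates (distinct, sorted): [4, 7, 23, 25, 40, 41, 49, 61, 67, 81, 94, 106, 114]

Fragment lengths:
  [0,4): 4 bp
  [4,7): 3 bp
  [7,23): 16 bp
  [23,25): 2 bp
  [25,40): 15 bp
  [40,41): 1 bp
  [41,49): 8 bp
  [49,61): 12 bp
  [61,67): 6 bp
  [67,81): 14 bp
  [81,94): 13 bp
  [94,106): 12 bp
  [106,114): 8 bp
  [114,115): 1 bp

[1,1,2,3,4,6,8,8,12,12,13,14,15,16]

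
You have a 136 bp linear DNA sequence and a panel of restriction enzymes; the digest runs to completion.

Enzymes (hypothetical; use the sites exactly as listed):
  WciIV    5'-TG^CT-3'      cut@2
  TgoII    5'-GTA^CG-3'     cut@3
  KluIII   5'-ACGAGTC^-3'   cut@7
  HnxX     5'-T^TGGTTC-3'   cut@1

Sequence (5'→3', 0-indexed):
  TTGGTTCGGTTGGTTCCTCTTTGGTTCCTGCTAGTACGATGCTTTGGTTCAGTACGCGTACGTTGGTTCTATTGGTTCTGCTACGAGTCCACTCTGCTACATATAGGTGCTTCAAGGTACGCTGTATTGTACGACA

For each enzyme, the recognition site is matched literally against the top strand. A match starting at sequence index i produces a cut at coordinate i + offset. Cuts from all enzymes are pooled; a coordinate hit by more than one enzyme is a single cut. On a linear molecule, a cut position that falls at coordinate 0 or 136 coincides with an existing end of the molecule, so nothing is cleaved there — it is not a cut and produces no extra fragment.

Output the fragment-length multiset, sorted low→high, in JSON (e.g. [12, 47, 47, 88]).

Per-enzyme occurrences:
  WciIV (TGCT, off=2): starts [28, 39, 78, 94, 107] → cuts [30, 41, 80, 96, 109]
  TgoII (GTACG, off=3): starts [33, 51, 57, 116, 128] → cuts [36, 54, 60, 119, 131]
  KluIII (ACGAGTC, off=7): starts [82] → cuts [89]
  HnxX (TTGGTTC, off=1): starts [0, 9, 20, 43, 62, 71] → cuts [1, 10, 21, 44, 63, 72]

All cut coordinates (distinct, sorted): [1, 10, 21, 30, 36, 41, 44, 54, 60, 63, 72, 80, 89, 96, 109, 119, 131]

Fragment lengths:
  [0,1): 1 bp
  [1,10): 9 bp
  [10,21): 11 bp
  [21,30): 9 bp
  [30,36): 6 bp
  [36,41): 5 bp
  [41,44): 3 bp
  [44,54): 10 bp
  [54,60): 6 bp
  [60,63): 3 bp
  [63,72): 9 bp
  [72,80): 8 bp
  [80,89): 9 bp
  [89,96): 7 bp
  [96,109): 13 bp
  [109,119): 10 bp
  [119,131): 12 bp
  [131,136): 5 bp

[1,3,3,5,5,6,6,7,8,9,9,9,9,10,10,11,12,13]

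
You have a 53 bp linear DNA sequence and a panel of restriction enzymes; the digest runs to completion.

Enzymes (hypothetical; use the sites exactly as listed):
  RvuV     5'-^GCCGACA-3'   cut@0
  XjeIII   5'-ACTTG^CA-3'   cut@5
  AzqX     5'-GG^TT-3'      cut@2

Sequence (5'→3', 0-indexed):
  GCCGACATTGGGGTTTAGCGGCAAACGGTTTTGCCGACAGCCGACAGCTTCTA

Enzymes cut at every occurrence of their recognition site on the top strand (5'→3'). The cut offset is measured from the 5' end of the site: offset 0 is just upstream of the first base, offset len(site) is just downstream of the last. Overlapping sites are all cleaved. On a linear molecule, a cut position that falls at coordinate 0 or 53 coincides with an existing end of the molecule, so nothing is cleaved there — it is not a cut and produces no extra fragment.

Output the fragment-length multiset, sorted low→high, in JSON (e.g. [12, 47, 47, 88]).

Per-enzyme occurrences:
  RvuV GCCGACA/0: at [0, 32, 39] ⇒ [32, 39] (position 0 is a terminus of the linear molecule — no cut)
  XjeIII (ACTTGCA, off=5): no sites
  AzqX GGTT/2: at [11, 26] ⇒ [13, 28]

All cut coordinates (distinct, sorted): [13, 28, 32, 39]

Fragments:
  [0,13): 13 bp
  [13,28): 15 bp
  [28,32): 4 bp
  [32,39): 7 bp
  [39,53): 14 bp

[4,7,13,14,15]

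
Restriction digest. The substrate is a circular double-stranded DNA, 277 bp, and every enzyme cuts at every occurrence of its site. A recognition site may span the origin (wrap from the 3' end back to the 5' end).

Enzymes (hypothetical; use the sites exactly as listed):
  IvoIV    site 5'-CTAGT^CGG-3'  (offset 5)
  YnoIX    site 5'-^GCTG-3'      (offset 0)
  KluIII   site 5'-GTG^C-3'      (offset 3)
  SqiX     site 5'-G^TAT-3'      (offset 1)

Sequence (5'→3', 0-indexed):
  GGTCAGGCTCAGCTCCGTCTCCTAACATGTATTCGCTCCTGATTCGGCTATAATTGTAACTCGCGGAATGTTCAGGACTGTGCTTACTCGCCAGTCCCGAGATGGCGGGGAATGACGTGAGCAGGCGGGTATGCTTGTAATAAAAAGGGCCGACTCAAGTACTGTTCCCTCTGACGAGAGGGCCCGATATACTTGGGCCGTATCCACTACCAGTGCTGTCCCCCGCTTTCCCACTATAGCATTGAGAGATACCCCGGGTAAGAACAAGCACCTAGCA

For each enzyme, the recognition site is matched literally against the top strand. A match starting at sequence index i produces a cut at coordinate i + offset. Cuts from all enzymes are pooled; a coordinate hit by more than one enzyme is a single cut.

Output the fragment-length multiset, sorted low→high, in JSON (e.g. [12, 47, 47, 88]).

[1,14,47,53,71,91]

Site scan:
  IvoIV (CTAGTCGG, off=5): no sites
  YnoIX GCTG/0: at [214] ⇒ [214]
  KluIII GTGC/3: at [79, 212] ⇒ [82, 215]
  SqiX GTAT/1: at [28, 128, 199] ⇒ [29, 129, 200]

Pooled cuts: [29, 82, 129, 200, 214, 215]

Fragments:
  29→82: 53 bp
  82→129: 47 bp
  129→200: 71 bp
  200→214: 14 bp
  214→215: 1 bp
  215→29 (wrap): 277-215+29 = 91 bp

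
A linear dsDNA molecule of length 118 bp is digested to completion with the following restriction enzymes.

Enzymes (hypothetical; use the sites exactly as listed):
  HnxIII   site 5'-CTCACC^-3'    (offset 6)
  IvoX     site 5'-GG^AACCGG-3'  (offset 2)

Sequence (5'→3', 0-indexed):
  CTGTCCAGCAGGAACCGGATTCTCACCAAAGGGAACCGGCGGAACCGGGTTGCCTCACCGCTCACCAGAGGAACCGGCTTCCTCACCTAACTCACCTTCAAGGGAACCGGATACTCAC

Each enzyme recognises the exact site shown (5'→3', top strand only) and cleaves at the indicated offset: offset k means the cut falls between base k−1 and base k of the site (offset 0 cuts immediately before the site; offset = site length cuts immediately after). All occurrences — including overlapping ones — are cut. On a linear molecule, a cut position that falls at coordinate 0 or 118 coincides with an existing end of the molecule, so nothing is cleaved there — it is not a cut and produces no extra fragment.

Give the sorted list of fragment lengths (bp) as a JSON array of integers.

[5,6,7,8,9,9,12,14,15,16,17]

Site scan:
  HnxIII CTCACC/6: at [21, 53, 60, 81, 90] ⇒ [27, 59, 66, 87, 96]
  IvoX GGAACCGG/2: at [10, 31, 40, 69, 102] ⇒ [12, 33, 42, 71, 104]

All cut coordinates (distinct, sorted): [12, 27, 33, 42, 59, 66, 71, 87, 96, 104]

Fragment lengths:
  [0,12): 12 bp
  [12,27): 15 bp
  [27,33): 6 bp
  [33,42): 9 bp
  [42,59): 17 bp
  [59,66): 7 bp
  [66,71): 5 bp
  [71,87): 16 bp
  [87,96): 9 bp
  [96,104): 8 bp
  [104,118): 14 bp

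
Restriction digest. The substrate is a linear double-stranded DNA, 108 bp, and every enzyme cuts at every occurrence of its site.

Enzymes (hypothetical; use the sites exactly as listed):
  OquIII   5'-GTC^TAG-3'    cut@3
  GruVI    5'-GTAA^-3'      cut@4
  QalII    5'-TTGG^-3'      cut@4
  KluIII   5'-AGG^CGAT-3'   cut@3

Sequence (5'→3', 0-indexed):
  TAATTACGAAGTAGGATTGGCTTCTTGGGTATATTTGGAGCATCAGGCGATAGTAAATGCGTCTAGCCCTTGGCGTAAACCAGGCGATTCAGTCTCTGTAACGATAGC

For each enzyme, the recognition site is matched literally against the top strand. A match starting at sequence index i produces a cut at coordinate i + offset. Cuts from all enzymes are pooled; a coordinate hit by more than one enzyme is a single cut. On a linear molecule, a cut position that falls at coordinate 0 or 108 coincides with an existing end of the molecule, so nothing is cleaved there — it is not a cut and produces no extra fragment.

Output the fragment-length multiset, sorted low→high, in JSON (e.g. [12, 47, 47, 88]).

[5,6,7,7,8,9,9,10,10,17,20]

Per-enzyme occurrences:
  OquIII (GTCTAG, off=3): starts [60] → cuts [63]
  GruVI (GTAA, off=4): starts [52, 74, 97] → cuts [56, 78, 101]
  QalII (TTGG, off=4): starts [16, 24, 34, 69] → cuts [20, 28, 38, 73]
  KluIII (AGGCGAT, off=3): starts [44, 81] → cuts [47, 84]

All cut coordinates (distinct, sorted): [20, 28, 38, 47, 56, 63, 73, 78, 84, 101]

Fragments:
  [0,20): 20 bp
  [20,28): 8 bp
  [28,38): 10 bp
  [38,47): 9 bp
  [47,56): 9 bp
  [56,63): 7 bp
  [63,73): 10 bp
  [73,78): 5 bp
  [78,84): 6 bp
  [84,101): 17 bp
  [101,108): 7 bp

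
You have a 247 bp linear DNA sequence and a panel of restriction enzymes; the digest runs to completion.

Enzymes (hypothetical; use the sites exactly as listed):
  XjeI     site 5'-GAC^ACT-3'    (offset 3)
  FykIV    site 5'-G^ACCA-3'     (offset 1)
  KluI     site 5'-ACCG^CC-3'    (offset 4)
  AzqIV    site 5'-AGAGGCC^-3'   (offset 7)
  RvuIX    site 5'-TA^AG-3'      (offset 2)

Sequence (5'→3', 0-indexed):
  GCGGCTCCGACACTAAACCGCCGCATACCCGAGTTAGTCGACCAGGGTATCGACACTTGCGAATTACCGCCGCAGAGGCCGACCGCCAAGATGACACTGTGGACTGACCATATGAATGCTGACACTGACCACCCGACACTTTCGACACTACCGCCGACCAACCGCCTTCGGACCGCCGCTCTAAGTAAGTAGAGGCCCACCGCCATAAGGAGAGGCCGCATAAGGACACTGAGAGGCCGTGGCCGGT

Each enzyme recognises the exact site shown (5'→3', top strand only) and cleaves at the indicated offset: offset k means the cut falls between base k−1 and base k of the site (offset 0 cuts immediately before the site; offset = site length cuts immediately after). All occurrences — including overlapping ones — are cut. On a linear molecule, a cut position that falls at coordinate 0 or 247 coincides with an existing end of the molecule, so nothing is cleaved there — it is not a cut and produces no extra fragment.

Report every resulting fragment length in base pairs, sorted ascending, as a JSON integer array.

Site scan:
  XjeI (GACACT, off=3): starts [8, 51, 92, 120, 134, 143, 224] → cuts [11, 54, 95, 123, 137, 146, 227]
  FykIV (GACCA, off=1): starts [39, 105, 126, 155] → cuts [40, 106, 127, 156]
  KluI (ACCGCC, off=4): starts [16, 65, 81, 149, 160, 171, 198] → cuts [20, 69, 85, 153, 164, 175, 202]
  AzqIV (AGAGGCC, off=7): starts [73, 190, 210, 231] → cuts [80, 197, 217, 238]
  RvuIX (TAAG, off=2): starts [181, 185, 205, 220] → cuts [183, 187, 207, 222]

All cut coordinates (distinct, sorted): [11, 20, 40, 54, 69, 80, 85, 95, 106, 123, 127, 137, 146, 153, 156, 164, 175, 183, 187, 197, 202, 207, 217, 222, 227, 238]

Fragment lengths:
  [0,11): 11 bp
  [11,20): 9 bp
  [20,40): 20 bp
  [40,54): 14 bp
  [54,69): 15 bp
  [69,80): 11 bp
  [80,85): 5 bp
  [85,95): 10 bp
  [95,106): 11 bp
  [106,123): 17 bp
  [123,127): 4 bp
  [127,137): 10 bp
  [137,146): 9 bp
  [146,153): 7 bp
  [153,156): 3 bp
  [156,164): 8 bp
  [164,175): 11 bp
  [175,183): 8 bp
  [183,187): 4 bp
  [187,197): 10 bp
  [197,202): 5 bp
  [202,207): 5 bp
  [207,217): 10 bp
  [217,222): 5 bp
  [222,227): 5 bp
  [227,238): 11 bp
  [238,247): 9 bp

[3,4,4,5,5,5,5,5,7,8,8,9,9,9,10,10,10,10,11,11,11,11,11,14,15,17,20]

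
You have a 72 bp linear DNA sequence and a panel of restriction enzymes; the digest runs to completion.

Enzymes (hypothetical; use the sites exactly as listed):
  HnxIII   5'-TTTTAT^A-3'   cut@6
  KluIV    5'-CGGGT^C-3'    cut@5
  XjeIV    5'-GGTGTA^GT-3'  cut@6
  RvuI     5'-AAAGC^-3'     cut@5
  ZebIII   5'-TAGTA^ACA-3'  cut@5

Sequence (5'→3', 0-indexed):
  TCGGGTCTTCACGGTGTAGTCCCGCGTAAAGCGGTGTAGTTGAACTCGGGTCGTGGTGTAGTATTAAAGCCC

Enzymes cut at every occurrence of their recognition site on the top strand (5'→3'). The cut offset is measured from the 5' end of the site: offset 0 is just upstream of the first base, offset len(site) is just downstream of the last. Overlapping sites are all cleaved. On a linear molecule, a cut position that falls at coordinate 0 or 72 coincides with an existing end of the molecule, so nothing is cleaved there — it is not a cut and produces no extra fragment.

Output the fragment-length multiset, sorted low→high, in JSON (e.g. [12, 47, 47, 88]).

Scan for sites:
  HnxIII (TTTTATA, off=6): no sites
  KluIV (CGGGTC, off=5): starts [1, 46] → cuts [6, 51]
  XjeIV (GGTGTAGT, off=6): starts [12, 32, 54] → cuts [18, 38, 60]
  RvuI (AAAGC, off=5): starts [27, 65] → cuts [32, 70]
  ZebIII (TAGTAACA, off=5): no sites

Pooled cuts: [6, 18, 32, 38, 51, 60, 70]

Fragment lengths:
  [0,6): 6 bp
  [6,18): 12 bp
  [18,32): 14 bp
  [32,38): 6 bp
  [38,51): 13 bp
  [51,60): 9 bp
  [60,70): 10 bp
  [70,72): 2 bp

[2,6,6,9,10,12,13,14]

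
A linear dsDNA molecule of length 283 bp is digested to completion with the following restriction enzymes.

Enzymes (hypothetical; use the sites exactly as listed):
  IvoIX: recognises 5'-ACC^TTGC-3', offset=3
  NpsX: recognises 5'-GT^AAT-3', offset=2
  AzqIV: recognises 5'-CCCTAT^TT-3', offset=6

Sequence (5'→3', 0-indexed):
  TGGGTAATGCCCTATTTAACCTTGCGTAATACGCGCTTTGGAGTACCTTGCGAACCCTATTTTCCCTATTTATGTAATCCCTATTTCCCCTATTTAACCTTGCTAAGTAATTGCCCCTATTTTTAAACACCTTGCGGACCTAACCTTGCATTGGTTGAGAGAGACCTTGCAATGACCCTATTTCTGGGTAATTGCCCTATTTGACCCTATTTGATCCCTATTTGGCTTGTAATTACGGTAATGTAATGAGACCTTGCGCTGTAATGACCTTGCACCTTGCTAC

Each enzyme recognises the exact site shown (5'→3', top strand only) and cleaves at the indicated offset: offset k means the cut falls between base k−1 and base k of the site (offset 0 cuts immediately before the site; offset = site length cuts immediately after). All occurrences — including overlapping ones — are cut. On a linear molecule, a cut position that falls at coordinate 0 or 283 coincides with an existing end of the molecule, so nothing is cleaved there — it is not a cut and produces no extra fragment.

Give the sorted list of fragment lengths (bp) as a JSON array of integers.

[5,5,6,6,6,6,7,7,7,8,9,9,9,9,9,9,9,9,10,10,11,11,11,12,13,14,15,20,21]

Per-enzyme occurrences:
  IvoIX ACCTTGC/3: at [18, 44, 96, 128, 142, 163, 250, 266, 273] ⇒ [21, 47, 99, 131, 145, 166, 253, 269, 276]
  NpsX GTAAT/2: at [3, 25, 73, 106, 187, 228, 237, 242, 260] ⇒ [5, 27, 75, 108, 189, 230, 239, 244, 262]
  AzqIV CCCTATTT/6: at [9, 54, 63, 78, 87, 114, 175, 194, 204, 215] ⇒ [15, 60, 69, 84, 93, 120, 181, 200, 210, 221]

Pooled cuts: [5, 15, 21, 27, 47, 60, 69, 75, 84, 93, 99, 108, 120, 131, 145, 166, 181, 189, 200, 210, 221, 230, 239, 244, 253, 262, 269, 276]

Fragments:
  [0,5): 5 bp
  [5,15): 10 bp
  [15,21): 6 bp
  [21,27): 6 bp
  [27,47): 20 bp
  [47,60): 13 bp
  [60,69): 9 bp
  [69,75): 6 bp
  [75,84): 9 bp
  [84,93): 9 bp
  [93,99): 6 bp
  [99,108): 9 bp
  [108,120): 12 bp
  [120,131): 11 bp
  [131,145): 14 bp
  [145,166): 21 bp
  [166,181): 15 bp
  [181,189): 8 bp
  [189,200): 11 bp
  [200,210): 10 bp
  [210,221): 11 bp
  [221,230): 9 bp
  [230,239): 9 bp
  [239,244): 5 bp
  [244,253): 9 bp
  [253,262): 9 bp
  [262,269): 7 bp
  [269,276): 7 bp
  [276,283): 7 bp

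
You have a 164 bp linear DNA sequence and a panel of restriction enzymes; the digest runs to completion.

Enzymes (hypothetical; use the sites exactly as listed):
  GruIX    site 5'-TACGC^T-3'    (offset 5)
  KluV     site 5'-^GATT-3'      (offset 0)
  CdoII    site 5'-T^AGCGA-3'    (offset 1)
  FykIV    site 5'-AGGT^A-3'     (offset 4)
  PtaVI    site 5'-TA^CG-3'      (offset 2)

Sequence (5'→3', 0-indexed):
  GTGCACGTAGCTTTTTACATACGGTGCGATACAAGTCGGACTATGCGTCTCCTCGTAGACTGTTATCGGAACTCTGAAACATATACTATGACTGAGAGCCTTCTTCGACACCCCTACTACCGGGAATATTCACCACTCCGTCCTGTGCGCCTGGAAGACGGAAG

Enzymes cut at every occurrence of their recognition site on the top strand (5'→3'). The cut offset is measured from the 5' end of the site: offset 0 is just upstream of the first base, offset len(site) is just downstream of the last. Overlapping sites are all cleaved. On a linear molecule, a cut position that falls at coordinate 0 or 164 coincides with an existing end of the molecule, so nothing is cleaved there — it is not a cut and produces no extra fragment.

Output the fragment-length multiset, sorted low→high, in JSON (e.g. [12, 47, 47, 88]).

Site scan:
  GruIX (TACGCT, off=5): no sites
  KluV (GATT, off=0): no sites
  CdoII (TAGCGA, off=1): no sites
  FykIV (AGGTA, off=4): no sites
  PtaVI TACG/2: at [19] ⇒ [21]

All cut coordinates (distinct, sorted): [21]

Fragments:
  [0,21): 21 bp
  [21,164): 143 bp

[21,143]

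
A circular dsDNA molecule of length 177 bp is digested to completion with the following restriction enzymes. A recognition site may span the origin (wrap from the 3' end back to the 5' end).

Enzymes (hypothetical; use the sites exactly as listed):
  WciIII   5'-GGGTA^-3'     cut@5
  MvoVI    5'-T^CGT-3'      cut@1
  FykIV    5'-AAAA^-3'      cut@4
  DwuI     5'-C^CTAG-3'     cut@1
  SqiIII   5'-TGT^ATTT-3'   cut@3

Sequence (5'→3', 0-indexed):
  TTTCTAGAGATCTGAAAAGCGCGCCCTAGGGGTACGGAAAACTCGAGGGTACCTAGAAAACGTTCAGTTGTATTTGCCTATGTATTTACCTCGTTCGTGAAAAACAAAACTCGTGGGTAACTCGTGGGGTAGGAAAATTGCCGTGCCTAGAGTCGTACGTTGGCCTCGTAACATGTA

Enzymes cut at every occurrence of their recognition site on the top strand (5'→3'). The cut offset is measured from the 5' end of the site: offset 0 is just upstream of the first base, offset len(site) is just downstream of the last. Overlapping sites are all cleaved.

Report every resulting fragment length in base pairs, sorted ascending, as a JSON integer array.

Per-enzyme occurrences:
  WciIII GGGTA/5: at [29, 46, 114, 126] ⇒ [34, 51, 119, 131]
  MvoVI TCGT/1: at [90, 94, 110, 121, 152, 165] ⇒ [91, 95, 111, 122, 153, 166]
  FykIV AAAA/4: at [14, 37, 56, 99, 100, 105, 133] ⇒ [18, 41, 60, 103, 104, 109, 137]
  DwuI CCTAG/1: at [24, 51, 145] ⇒ [25, 52, 146]
  SqiIII TGTATTT/3: at [68, 80, 173] ⇒ [71, 83, 176]

All cut coordinates (distinct, sorted): [18, 25, 34, 41, 51, 52, 60, 71, 83, 91, 95, 103, 104, 109, 111, 119, 122, 131, 137, 146, 153, 166, 176]

Fragment lengths:
  18→25: 7 bp
  25→34: 9 bp
  34→41: 7 bp
  41→51: 10 bp
  51→52: 1 bp
  52→60: 8 bp
  60→71: 11 bp
  71→83: 12 bp
  83→91: 8 bp
  91→95: 4 bp
  95→103: 8 bp
  103→104: 1 bp
  104→109: 5 bp
  109→111: 2 bp
  111→119: 8 bp
  119→122: 3 bp
  122→131: 9 bp
  131→137: 6 bp
  137→146: 9 bp
  146→153: 7 bp
  153→166: 13 bp
  166→176: 10 bp
  176→18 (wrap): 177-176+18 = 19 bp

[1,1,2,3,4,5,6,7,7,7,8,8,8,8,9,9,9,10,10,11,12,13,19]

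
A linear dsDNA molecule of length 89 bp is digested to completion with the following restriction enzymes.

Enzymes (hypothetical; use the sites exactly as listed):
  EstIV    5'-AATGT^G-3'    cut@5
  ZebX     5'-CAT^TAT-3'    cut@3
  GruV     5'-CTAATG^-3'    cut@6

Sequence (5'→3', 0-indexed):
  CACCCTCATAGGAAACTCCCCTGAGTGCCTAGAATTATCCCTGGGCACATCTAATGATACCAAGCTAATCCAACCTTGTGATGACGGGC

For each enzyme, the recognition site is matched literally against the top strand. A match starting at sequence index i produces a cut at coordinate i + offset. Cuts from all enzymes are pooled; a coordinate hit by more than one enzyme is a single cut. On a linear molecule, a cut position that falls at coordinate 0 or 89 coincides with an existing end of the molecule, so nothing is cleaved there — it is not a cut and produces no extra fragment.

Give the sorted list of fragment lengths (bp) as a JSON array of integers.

[33,56]

Scan for sites:
  EstIV (AATGTG, off=5): no sites
  ZebX (CATTAT, off=3): no sites
  GruV CTAATG/6: at [50] ⇒ [56]

All cut coordinates (distinct, sorted): [56]

Fragments:
  [0,56): 56 bp
  [56,89): 33 bp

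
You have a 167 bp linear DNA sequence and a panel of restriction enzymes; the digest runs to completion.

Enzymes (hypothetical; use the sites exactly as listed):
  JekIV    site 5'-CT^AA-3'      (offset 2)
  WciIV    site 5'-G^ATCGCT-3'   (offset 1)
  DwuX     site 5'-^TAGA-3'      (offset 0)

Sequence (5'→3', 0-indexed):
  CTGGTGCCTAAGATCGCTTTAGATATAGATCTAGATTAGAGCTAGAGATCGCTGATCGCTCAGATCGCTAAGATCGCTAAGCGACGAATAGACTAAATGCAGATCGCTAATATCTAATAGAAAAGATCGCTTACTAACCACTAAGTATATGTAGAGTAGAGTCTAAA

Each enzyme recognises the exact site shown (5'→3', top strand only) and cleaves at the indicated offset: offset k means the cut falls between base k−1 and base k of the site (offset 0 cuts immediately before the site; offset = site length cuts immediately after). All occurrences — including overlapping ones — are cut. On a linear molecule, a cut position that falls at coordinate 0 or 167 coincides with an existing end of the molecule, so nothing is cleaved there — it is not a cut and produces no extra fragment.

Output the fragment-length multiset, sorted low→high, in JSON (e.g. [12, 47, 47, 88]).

[2,3,3,3,5,5,5,6,6,6,6,6,6,6,7,7,7,7,8,8,8,9,9,9,10,10]

Per-enzyme occurrences:
  JekIV CTAA/2: at [7, 67, 76, 92, 106, 113, 133, 140, 162] ⇒ [9, 69, 78, 94, 108, 115, 135, 142, 164]
  WciIV GATCGCT/1: at [11, 46, 53, 62, 71, 101, 124] ⇒ [12, 47, 54, 63, 72, 102, 125]
  DwuX TAGA/0: at [19, 25, 31, 36, 42, 88, 117, 151, 156] ⇒ [19, 25, 31, 36, 42, 88, 117, 151, 156]

All cut coordinates (distinct, sorted): [9, 12, 19, 25, 31, 36, 42, 47, 54, 63, 69, 72, 78, 88, 94, 102, 108, 115, 117, 125, 135, 142, 151, 156, 164]

Fragments:
  [0,9): 9 bp
  [9,12): 3 bp
  [12,19): 7 bp
  [19,25): 6 bp
  [25,31): 6 bp
  [31,36): 5 bp
  [36,42): 6 bp
  [42,47): 5 bp
  [47,54): 7 bp
  [54,63): 9 bp
  [63,69): 6 bp
  [69,72): 3 bp
  [72,78): 6 bp
  [78,88): 10 bp
  [88,94): 6 bp
  [94,102): 8 bp
  [102,108): 6 bp
  [108,115): 7 bp
  [115,117): 2 bp
  [117,125): 8 bp
  [125,135): 10 bp
  [135,142): 7 bp
  [142,151): 9 bp
  [151,156): 5 bp
  [156,164): 8 bp
  [164,167): 3 bp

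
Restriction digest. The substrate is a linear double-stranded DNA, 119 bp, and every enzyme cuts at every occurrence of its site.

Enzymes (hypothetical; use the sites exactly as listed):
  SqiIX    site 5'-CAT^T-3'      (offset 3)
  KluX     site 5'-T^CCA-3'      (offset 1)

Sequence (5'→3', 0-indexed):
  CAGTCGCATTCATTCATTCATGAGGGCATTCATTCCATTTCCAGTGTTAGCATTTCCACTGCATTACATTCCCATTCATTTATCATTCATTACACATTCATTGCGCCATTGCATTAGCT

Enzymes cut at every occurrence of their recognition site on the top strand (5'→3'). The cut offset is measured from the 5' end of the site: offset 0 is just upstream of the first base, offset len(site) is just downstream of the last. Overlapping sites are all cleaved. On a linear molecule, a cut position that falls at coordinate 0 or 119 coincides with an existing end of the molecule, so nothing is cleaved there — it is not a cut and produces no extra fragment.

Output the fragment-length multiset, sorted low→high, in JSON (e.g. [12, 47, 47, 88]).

[1,2,2,4,4,4,4,4,4,4,5,5,5,6,7,7,8,9,9,12,13]

Per-enzyme occurrences:
  SqiIX (CATT, off=3): starts [6, 10, 14, 26, 30, 35, 50, 61, 66, 72, 76, 83, 87, 94, 98, 106, 111] → cuts [9, 13, 17, 29, 33, 38, 53, 64, 69, 75, 79, 86, 90, 97, 101, 109, 114]
  KluX (TCCA, off=1): starts [33, 39, 54] → cuts [34, 40, 55]

Pooled cuts: [9, 13, 17, 29, 33, 34, 38, 40, 53, 55, 64, 69, 75, 79, 86, 90, 97, 101, 109, 114]

Fragment lengths:
  [0,9): 9 bp
  [9,13): 4 bp
  [13,17): 4 bp
  [17,29): 12 bp
  [29,33): 4 bp
  [33,34): 1 bp
  [34,38): 4 bp
  [38,40): 2 bp
  [40,53): 13 bp
  [53,55): 2 bp
  [55,64): 9 bp
  [64,69): 5 bp
  [69,75): 6 bp
  [75,79): 4 bp
  [79,86): 7 bp
  [86,90): 4 bp
  [90,97): 7 bp
  [97,101): 4 bp
  [101,109): 8 bp
  [109,114): 5 bp
  [114,119): 5 bp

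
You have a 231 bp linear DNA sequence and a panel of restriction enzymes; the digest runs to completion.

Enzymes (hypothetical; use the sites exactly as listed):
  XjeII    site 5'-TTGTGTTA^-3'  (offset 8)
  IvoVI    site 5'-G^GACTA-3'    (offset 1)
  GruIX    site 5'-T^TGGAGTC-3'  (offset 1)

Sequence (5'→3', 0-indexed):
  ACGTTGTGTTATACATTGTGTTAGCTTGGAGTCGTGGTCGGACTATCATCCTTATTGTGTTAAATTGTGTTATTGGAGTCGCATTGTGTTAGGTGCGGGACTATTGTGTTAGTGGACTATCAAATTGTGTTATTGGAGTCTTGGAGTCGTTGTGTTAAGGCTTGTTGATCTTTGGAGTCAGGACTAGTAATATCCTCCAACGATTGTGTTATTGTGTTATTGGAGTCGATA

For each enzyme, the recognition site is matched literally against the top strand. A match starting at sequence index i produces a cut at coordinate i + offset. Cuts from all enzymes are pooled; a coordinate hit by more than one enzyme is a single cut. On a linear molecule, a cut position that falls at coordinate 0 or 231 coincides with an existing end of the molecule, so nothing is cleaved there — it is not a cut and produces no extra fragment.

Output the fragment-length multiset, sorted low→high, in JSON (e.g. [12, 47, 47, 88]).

Site scan:
  XjeII TTGTGTTA/8: at [3, 15, 54, 64, 83, 103, 124, 149, 203, 211] ⇒ [11, 23, 62, 72, 91, 111, 132, 157, 211, 219]
  IvoVI GGACTA/1: at [39, 97, 113, 180] ⇒ [40, 98, 114, 181]
  GruIX TTGGAGTC/1: at [25, 72, 132, 140, 171, 219] ⇒ [26, 73, 133, 141, 172, 220]

Pooled cuts: [11, 23, 26, 40, 62, 72, 73, 91, 98, 111, 114, 132, 133, 141, 157, 172, 181, 211, 219, 220]

Fragments:
  [0,11): 11 bp
  [11,23): 12 bp
  [23,26): 3 bp
  [26,40): 14 bp
  [40,62): 22 bp
  [62,72): 10 bp
  [72,73): 1 bp
  [73,91): 18 bp
  [91,98): 7 bp
  [98,111): 13 bp
  [111,114): 3 bp
  [114,132): 18 bp
  [132,133): 1 bp
  [133,141): 8 bp
  [141,157): 16 bp
  [157,172): 15 bp
  [172,181): 9 bp
  [181,211): 30 bp
  [211,219): 8 bp
  [219,220): 1 bp
  [220,231): 11 bp

[1,1,1,3,3,7,8,8,9,10,11,11,12,13,14,15,16,18,18,22,30]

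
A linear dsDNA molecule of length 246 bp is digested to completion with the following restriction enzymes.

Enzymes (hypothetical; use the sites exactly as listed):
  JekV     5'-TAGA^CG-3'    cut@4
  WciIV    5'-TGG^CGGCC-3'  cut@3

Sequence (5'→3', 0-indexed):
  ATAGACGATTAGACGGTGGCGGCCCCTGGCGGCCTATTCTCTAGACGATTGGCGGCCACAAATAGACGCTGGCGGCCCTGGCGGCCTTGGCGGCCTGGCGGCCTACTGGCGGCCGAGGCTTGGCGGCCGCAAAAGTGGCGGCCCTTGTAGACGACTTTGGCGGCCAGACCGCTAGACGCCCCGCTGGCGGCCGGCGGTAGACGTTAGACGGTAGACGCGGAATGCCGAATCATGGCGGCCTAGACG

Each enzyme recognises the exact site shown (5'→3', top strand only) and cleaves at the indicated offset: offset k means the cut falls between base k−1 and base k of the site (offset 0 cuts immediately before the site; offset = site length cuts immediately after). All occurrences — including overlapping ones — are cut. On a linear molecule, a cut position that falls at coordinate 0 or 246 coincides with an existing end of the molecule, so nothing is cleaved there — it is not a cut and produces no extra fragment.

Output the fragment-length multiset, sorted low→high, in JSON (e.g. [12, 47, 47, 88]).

[2,5,6,6,7,7,7,8,8,9,9,9,9,10,11,11,13,14,14,14,15,16,16,20]

Scan for sites:
  JekV TAGACG/4: at [1, 9, 41, 62, 147, 172, 197, 204, 211, 240] ⇒ [5, 13, 45, 66, 151, 176, 201, 208, 215, 244]
  WciIV TGGCGGCC/3: at [16, 26, 49, 69, 78, 87, 95, 106, 120, 135, 157, 184, 232] ⇒ [19, 29, 52, 72, 81, 90, 98, 109, 123, 138, 160, 187, 235]

Pooled cuts: [5, 13, 19, 29, 45, 52, 66, 72, 81, 90, 98, 109, 123, 138, 151, 160, 176, 187, 201, 208, 215, 235, 244]

Fragments:
  [0,5): 5 bp
  [5,13): 8 bp
  [13,19): 6 bp
  [19,29): 10 bp
  [29,45): 16 bp
  [45,52): 7 bp
  [52,66): 14 bp
  [66,72): 6 bp
  [72,81): 9 bp
  [81,90): 9 bp
  [90,98): 8 bp
  [98,109): 11 bp
  [109,123): 14 bp
  [123,138): 15 bp
  [138,151): 13 bp
  [151,160): 9 bp
  [160,176): 16 bp
  [176,187): 11 bp
  [187,201): 14 bp
  [201,208): 7 bp
  [208,215): 7 bp
  [215,235): 20 bp
  [235,244): 9 bp
  [244,246): 2 bp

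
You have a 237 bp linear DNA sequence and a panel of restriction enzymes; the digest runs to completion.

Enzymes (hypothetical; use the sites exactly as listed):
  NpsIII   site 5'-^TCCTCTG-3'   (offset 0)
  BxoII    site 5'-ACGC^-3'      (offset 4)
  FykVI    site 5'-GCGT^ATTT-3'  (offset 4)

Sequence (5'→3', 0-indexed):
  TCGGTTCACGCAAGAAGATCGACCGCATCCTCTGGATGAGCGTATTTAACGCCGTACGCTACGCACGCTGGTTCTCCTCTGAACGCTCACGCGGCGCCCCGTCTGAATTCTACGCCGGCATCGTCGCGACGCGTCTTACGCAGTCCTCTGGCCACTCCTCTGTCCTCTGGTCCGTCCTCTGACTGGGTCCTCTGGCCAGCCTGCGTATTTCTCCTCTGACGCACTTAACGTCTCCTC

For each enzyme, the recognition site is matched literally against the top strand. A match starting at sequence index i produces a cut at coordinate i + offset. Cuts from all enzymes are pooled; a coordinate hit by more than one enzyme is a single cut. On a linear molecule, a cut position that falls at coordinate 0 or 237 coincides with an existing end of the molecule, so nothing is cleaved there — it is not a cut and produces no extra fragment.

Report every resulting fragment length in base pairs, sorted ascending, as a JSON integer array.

[2,4,5,5,6,6,7,7,9,9,11,11,12,12,12,13,15,16,16,17,19,23]

Scan for sites:
  NpsIII (TCCTCTG, off=0): starts [27, 74, 143, 155, 162, 174, 187, 211] → cuts [27, 74, 143, 155, 162, 174, 187, 211]
  BxoII (ACGC, off=4): starts [7, 48, 55, 60, 64, 82, 88, 111, 128, 137, 218] → cuts [11, 52, 59, 64, 68, 86, 92, 115, 132, 141, 222]
  FykVI (GCGTATTT, off=4): starts [39, 202] → cuts [43, 206]

All cut coordinates (distinct, sorted): [11, 27, 43, 52, 59, 64, 68, 74, 86, 92, 115, 132, 141, 143, 155, 162, 174, 187, 206, 211, 222]

Fragments:
  [0,11): 11 bp
  [11,27): 16 bp
  [27,43): 16 bp
  [43,52): 9 bp
  [52,59): 7 bp
  [59,64): 5 bp
  [64,68): 4 bp
  [68,74): 6 bp
  [74,86): 12 bp
  [86,92): 6 bp
  [92,115): 23 bp
  [115,132): 17 bp
  [132,141): 9 bp
  [141,143): 2 bp
  [143,155): 12 bp
  [155,162): 7 bp
  [162,174): 12 bp
  [174,187): 13 bp
  [187,206): 19 bp
  [206,211): 5 bp
  [211,222): 11 bp
  [222,237): 15 bp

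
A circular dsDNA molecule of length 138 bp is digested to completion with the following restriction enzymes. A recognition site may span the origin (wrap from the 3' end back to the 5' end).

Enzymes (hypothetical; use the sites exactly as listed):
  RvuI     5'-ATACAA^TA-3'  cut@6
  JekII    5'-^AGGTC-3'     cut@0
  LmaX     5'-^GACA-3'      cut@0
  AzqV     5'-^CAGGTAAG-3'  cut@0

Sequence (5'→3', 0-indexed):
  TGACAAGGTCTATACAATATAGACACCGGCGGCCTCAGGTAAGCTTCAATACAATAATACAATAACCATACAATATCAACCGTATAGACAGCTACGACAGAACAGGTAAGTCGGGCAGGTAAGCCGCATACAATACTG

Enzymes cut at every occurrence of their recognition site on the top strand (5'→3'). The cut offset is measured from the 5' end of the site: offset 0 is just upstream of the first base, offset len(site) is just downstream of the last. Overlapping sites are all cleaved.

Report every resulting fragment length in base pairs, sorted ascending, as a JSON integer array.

Scan for sites:
  RvuI ATACAATA/6: at [11, 48, 56, 67, 127] ⇒ [17, 54, 62, 73, 133]
  JekII AGGTC/0: at [5] ⇒ [5]
  LmaX GACA/0: at [1, 21, 86, 95] ⇒ [1, 21, 86, 95]
  AzqV CAGGTAAG/0: at [35, 102, 115] ⇒ [35, 102, 115]

Pooled cuts: [1, 5, 17, 21, 35, 54, 62, 73, 86, 95, 102, 115, 133]

Fragments:
  1→5: 4 bp
  5→17: 12 bp
  17→21: 4 bp
  21→35: 14 bp
  35→54: 19 bp
  54→62: 8 bp
  62→73: 11 bp
  73→86: 13 bp
  86→95: 9 bp
  95→102: 7 bp
  102→115: 13 bp
  115→133: 18 bp
  133→1 (wrap): 138-133+1 = 6 bp

[4,4,6,7,8,9,11,12,13,13,14,18,19]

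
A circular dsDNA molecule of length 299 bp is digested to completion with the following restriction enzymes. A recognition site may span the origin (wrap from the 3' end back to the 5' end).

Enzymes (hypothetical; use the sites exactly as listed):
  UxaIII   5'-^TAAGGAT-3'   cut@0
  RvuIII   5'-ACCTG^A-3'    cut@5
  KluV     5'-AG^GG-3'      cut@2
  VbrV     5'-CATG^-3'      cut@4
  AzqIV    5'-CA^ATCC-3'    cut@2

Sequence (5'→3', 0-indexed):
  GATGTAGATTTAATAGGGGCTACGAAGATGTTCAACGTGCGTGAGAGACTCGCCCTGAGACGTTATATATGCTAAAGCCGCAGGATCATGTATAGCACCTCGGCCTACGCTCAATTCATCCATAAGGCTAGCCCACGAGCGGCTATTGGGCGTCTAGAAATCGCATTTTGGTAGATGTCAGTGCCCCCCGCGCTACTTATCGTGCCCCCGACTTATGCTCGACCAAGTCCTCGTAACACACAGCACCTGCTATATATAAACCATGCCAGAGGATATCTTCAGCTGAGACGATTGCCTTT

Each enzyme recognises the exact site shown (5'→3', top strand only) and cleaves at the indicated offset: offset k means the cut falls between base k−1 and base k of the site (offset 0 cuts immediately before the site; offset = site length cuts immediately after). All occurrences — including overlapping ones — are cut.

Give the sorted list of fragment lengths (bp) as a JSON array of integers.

[50,74,175]

Scan for sites:
  UxaIII (TAAGGAT, off=0): no sites
  RvuIII (ACCTGA, off=5): no sites
  KluV (AGGG, off=2): starts [14] → cuts [16]
  VbrV (CATG, off=4): starts [86, 261] → cuts [90, 265]
  AzqIV (CAATCC, off=2): no sites

Pooled cuts: [16, 90, 265]

Fragments:
  16→90: 74 bp
  90→265: 175 bp
  265→16 (wrap): 299-265+16 = 50 bp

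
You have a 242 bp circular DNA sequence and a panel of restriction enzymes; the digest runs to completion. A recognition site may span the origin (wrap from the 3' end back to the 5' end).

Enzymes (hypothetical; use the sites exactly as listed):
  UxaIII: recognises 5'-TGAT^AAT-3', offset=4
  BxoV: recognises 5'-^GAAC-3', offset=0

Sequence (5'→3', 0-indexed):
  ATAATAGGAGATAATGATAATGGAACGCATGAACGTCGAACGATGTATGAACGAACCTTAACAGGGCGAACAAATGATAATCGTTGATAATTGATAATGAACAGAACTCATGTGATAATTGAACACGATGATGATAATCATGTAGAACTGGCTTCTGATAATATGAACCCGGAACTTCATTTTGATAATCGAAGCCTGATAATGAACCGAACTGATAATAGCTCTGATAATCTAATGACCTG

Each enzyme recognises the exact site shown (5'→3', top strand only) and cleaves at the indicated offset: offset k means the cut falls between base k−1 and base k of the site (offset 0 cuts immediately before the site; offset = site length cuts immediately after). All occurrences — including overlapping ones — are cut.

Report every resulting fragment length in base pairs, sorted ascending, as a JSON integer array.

[3,3,4,4,4,5,5,5,7,7,7,8,8,9,10,11,11,12,13,14,15,15,15,15,16,16]

Scan for sites:
  UxaIII (TGATAAT, off=4): starts [14, 74, 84, 91, 112, 131, 155, 182, 196, 212, 224, 240] → cuts [2, 18, 78, 88, 95, 116, 135, 159, 186, 200, 216, 228]
  BxoV (GAAC, off=0): starts [22, 30, 37, 48, 52, 67, 98, 103, 120, 144, 164, 171, 203, 208] → cuts [22, 30, 37, 48, 52, 67, 98, 103, 120, 144, 164, 171, 203, 208]

Pooled cuts: [2, 18, 22, 30, 37, 48, 52, 67, 78, 88, 95, 98, 103, 116, 120, 135, 144, 159, 164, 171, 186, 200, 203, 208, 216, 228]

Fragment lengths:
  2→18: 16 bp
  18→22: 4 bp
  22→30: 8 bp
  30→37: 7 bp
  37→48: 11 bp
  48→52: 4 bp
  52→67: 15 bp
  67→78: 11 bp
  78→88: 10 bp
  88→95: 7 bp
  95→98: 3 bp
  98→103: 5 bp
  103→116: 13 bp
  116→120: 4 bp
  120→135: 15 bp
  135→144: 9 bp
  144→159: 15 bp
  159→164: 5 bp
  164→171: 7 bp
  171→186: 15 bp
  186→200: 14 bp
  200→203: 3 bp
  203→208: 5 bp
  208→216: 8 bp
  216→228: 12 bp
  228→2 (wrap): 242-228+2 = 16 bp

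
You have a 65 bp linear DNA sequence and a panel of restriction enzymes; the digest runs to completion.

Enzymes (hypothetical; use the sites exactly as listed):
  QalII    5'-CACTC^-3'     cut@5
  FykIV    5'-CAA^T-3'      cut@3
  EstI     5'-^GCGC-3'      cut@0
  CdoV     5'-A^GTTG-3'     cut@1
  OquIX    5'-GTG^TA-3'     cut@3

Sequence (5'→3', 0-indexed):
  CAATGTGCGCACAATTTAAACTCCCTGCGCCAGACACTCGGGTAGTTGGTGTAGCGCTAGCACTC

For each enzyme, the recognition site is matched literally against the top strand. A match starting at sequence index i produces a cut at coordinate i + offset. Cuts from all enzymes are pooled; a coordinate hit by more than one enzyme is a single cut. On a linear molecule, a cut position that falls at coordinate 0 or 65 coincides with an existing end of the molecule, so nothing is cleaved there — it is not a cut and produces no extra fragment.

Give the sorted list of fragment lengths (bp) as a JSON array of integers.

Per-enzyme occurrences:
  QalII CACTC/5: at [34, 60] ⇒ [39] (position 65 is a terminus of the linear molecule — no cut)
  FykIV CAAT/3: at [0, 11] ⇒ [3, 14]
  EstI GCGC/0: at [6, 26, 53] ⇒ [6, 26, 53]
  CdoV AGTTG/1: at [43] ⇒ [44]
  OquIX GTGTA/3: at [48] ⇒ [51]

Pooled cuts: [3, 6, 14, 26, 39, 44, 51, 53]

Fragment lengths:
  [0,3): 3 bp
  [3,6): 3 bp
  [6,14): 8 bp
  [14,26): 12 bp
  [26,39): 13 bp
  [39,44): 5 bp
  [44,51): 7 bp
  [51,53): 2 bp
  [53,65): 12 bp

[2,3,3,5,7,8,12,12,13]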